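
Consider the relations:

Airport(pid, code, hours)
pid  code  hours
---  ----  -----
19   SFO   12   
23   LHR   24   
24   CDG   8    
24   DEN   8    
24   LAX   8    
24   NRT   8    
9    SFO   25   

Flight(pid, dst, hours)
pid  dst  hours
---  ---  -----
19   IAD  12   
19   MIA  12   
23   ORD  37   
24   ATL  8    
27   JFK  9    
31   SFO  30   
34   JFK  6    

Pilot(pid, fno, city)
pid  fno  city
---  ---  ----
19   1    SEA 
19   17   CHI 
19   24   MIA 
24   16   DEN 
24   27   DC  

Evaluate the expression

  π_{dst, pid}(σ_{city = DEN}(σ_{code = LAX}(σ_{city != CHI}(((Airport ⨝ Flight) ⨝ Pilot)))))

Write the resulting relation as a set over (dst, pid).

{(ATL, 24)}

Joining Airport and Flight on pid, hours yields {(19, SFO, 12, IAD), (19, SFO, 12, MIA), (24, CDG, 8, ATL), (24, DEN, 8, ATL), (24, LAX, 8, ATL), (24, NRT, 8, ATL)}.
Joining (Airport ⨝ Flight) and Pilot on pid yields {(19, SFO, 12, IAD, 1, SEA), (19, SFO, 12, IAD, 17, CHI), (19, SFO, 12, IAD, 24, MIA), (19, SFO, 12, MIA, 1, SEA), (19, SFO, 12, MIA, 17, CHI), (19, SFO, 12, MIA, 24, MIA), (24, CDG, 8, ATL, 16, DEN), (24, CDG, 8, ATL, 27, DC), (24, DEN, 8, ATL, 16, DEN), (24, DEN, 8, ATL, 27, DC), (24, LAX, 8, ATL, 16, DEN), (24, LAX, 8, ATL, 27, DC), (24, NRT, 8, ATL, 16, DEN), (24, NRT, 8, ATL, 27, DC)}.
Apply σ_{city != CHI}; surviving tuples: {(19, SFO, 12, IAD, 1, SEA), (19, SFO, 12, IAD, 24, MIA), (19, SFO, 12, MIA, 1, SEA), (19, SFO, 12, MIA, 24, MIA), (24, CDG, 8, ATL, 16, DEN), (24, CDG, 8, ATL, 27, DC), (24, DEN, 8, ATL, 16, DEN), (24, DEN, 8, ATL, 27, DC), (24, LAX, 8, ATL, 16, DEN), (24, LAX, 8, ATL, 27, DC), (24, NRT, 8, ATL, 16, DEN), (24, NRT, 8, ATL, 27, DC)}
Apply σ_{code = LAX}; surviving tuples: {(24, LAX, 8, ATL, 16, DEN), (24, LAX, 8, ATL, 27, DC)}
Apply σ_{city = DEN}; surviving tuples: {(24, LAX, 8, ATL, 16, DEN)}
π_{dst, pid} gives {(ATL, 24)}.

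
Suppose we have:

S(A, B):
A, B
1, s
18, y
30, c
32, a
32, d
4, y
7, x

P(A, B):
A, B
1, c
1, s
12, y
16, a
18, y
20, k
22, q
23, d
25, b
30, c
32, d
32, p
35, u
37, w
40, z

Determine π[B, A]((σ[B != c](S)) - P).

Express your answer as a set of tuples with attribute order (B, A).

Apply σ_{B != c}; surviving tuples: {(1, s), (18, y), (32, a), (32, d), (4, y), (7, x)}
Taking the difference: {(32, a), (4, y), (7, x)}
Projecting to B, A: {(a, 32), (x, 7), (y, 4)}

{(a, 32), (x, 7), (y, 4)}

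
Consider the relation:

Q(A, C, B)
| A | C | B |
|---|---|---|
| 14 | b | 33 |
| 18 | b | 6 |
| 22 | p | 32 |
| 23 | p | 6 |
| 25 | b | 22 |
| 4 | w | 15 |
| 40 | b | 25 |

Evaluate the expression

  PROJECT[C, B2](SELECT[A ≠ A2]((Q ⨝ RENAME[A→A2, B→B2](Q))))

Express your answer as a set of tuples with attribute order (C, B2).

{(b, 22), (b, 25), (b, 33), (b, 6), (p, 32), (p, 6)}

ρ[A→A2, B→B2]: schema becomes (A2, C, B2); tuples unchanged.
Natural join on C: {(14, b, 33, 14, 33), (14, b, 33, 18, 6), (14, b, 33, 25, 22), (14, b, 33, 40, 25), (18, b, 6, 14, 33), (18, b, 6, 18, 6), (18, b, 6, 25, 22), (18, b, 6, 40, 25), (22, p, 32, 22, 32), (22, p, 32, 23, 6), (23, p, 6, 22, 32), (23, p, 6, 23, 6), (25, b, 22, 14, 33), (25, b, 22, 18, 6), (25, b, 22, 25, 22), (25, b, 22, 40, 25), (4, w, 15, 4, 15), (40, b, 25, 14, 33), (40, b, 25, 18, 6), (40, b, 25, 25, 22), (40, b, 25, 40, 25)}
Selection A ≠ A2: {(14, b, 33, 18, 6), (14, b, 33, 25, 22), (14, b, 33, 40, 25), (18, b, 6, 14, 33), (18, b, 6, 25, 22), (18, b, 6, 40, 25), (22, p, 32, 23, 6), (23, p, 6, 22, 32), (25, b, 22, 14, 33), (25, b, 22, 18, 6), (25, b, 22, 40, 25), (40, b, 25, 14, 33), (40, b, 25, 18, 6), (40, b, 25, 25, 22)}
π_{C, B2} gives {(b, 22), (b, 25), (b, 33), (b, 6), (p, 32), (p, 6)} (8 duplicate(s) eliminated).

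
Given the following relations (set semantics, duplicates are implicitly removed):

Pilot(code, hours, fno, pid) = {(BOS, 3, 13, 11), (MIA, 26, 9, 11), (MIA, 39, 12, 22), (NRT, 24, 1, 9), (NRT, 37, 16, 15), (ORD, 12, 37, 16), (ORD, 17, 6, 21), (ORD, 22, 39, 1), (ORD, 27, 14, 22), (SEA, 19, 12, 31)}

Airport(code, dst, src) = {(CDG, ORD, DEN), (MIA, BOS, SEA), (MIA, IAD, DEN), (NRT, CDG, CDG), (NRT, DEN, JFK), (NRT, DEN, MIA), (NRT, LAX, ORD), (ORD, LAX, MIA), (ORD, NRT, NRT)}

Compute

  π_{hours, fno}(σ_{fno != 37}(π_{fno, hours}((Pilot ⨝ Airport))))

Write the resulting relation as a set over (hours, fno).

Joining Pilot and Airport on code yields {(MIA, 26, 9, 11, BOS, SEA), (MIA, 26, 9, 11, IAD, DEN), (MIA, 39, 12, 22, BOS, SEA), (MIA, 39, 12, 22, IAD, DEN), (NRT, 24, 1, 9, CDG, CDG), (NRT, 24, 1, 9, DEN, JFK), (NRT, 24, 1, 9, DEN, MIA), (NRT, 24, 1, 9, LAX, ORD), (NRT, 37, 16, 15, CDG, CDG), (NRT, 37, 16, 15, DEN, JFK), (NRT, 37, 16, 15, DEN, MIA), (NRT, 37, 16, 15, LAX, ORD), (ORD, 12, 37, 16, LAX, MIA), (ORD, 12, 37, 16, NRT, NRT), (ORD, 17, 6, 21, LAX, MIA), (ORD, 17, 6, 21, NRT, NRT), (ORD, 22, 39, 1, LAX, MIA), (ORD, 22, 39, 1, NRT, NRT), (ORD, 27, 14, 22, LAX, MIA), (ORD, 27, 14, 22, NRT, NRT)}.
Keep only column(s) fno, hours (12 duplicate(s) eliminated): {(1, 24), (12, 39), (14, 27), (16, 37), (37, 12), (39, 22), (6, 17), (9, 26)}
Apply σ_{fno != 37}; surviving tuples: {(1, 24), (12, 39), (14, 27), (16, 37), (39, 22), (6, 17), (9, 26)}
Keep only column(s) hours, fno: {(17, 6), (22, 39), (24, 1), (26, 9), (27, 14), (37, 16), (39, 12)}

{(17, 6), (22, 39), (24, 1), (26, 9), (27, 14), (37, 16), (39, 12)}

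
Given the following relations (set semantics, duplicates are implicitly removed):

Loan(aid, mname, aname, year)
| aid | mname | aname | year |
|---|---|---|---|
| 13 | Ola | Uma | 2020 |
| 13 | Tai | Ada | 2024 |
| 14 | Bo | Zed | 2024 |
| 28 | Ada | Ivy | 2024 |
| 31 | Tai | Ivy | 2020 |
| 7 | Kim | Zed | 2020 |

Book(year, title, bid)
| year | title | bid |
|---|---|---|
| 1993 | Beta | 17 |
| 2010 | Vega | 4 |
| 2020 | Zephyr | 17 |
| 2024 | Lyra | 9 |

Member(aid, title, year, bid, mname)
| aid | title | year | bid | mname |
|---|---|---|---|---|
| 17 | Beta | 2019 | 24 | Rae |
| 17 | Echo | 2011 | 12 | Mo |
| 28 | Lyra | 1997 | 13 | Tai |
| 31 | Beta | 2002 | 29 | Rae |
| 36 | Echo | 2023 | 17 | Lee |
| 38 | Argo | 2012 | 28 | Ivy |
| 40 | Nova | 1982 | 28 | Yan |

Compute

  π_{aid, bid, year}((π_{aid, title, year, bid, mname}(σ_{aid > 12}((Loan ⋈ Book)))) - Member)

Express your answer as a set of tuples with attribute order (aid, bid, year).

{(13, 17, 2020), (13, 9, 2024), (14, 9, 2024), (28, 9, 2024), (31, 17, 2020)}

Natural join on year: {(13, Ola, Uma, 2020, Zephyr, 17), (13, Tai, Ada, 2024, Lyra, 9), (14, Bo, Zed, 2024, Lyra, 9), (28, Ada, Ivy, 2024, Lyra, 9), (31, Tai, Ivy, 2020, Zephyr, 17), (7, Kim, Zed, 2020, Zephyr, 17)}
σ[aid > 12]: keep tuples satisfying aid > 12 → {(13, Ola, Uma, 2020, Zephyr, 17), (13, Tai, Ada, 2024, Lyra, 9), (14, Bo, Zed, 2024, Lyra, 9), (28, Ada, Ivy, 2024, Lyra, 9), (31, Tai, Ivy, 2020, Zephyr, 17)}
π_{aid, title, year, bid, mname} gives {(13, Lyra, 2024, 9, Tai), (13, Zephyr, 2020, 17, Ola), (14, Lyra, 2024, 9, Bo), (28, Lyra, 2024, 9, Ada), (31, Zephyr, 2020, 17, Tai)}.
Set difference of the two operands is {(13, Lyra, 2024, 9, Tai), (13, Zephyr, 2020, 17, Ola), (14, Lyra, 2024, 9, Bo), (28, Lyra, 2024, 9, Ada), (31, Zephyr, 2020, 17, Tai)}.
π_{aid, bid, year} gives {(13, 17, 2020), (13, 9, 2024), (14, 9, 2024), (28, 9, 2024), (31, 17, 2020)}.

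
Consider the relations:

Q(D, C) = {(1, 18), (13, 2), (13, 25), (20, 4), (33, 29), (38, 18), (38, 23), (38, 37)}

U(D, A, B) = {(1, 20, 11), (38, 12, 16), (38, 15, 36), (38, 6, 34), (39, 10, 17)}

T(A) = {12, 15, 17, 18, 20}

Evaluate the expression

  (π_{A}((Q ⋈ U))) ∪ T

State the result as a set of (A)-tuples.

{12, 15, 17, 18, 20, 6}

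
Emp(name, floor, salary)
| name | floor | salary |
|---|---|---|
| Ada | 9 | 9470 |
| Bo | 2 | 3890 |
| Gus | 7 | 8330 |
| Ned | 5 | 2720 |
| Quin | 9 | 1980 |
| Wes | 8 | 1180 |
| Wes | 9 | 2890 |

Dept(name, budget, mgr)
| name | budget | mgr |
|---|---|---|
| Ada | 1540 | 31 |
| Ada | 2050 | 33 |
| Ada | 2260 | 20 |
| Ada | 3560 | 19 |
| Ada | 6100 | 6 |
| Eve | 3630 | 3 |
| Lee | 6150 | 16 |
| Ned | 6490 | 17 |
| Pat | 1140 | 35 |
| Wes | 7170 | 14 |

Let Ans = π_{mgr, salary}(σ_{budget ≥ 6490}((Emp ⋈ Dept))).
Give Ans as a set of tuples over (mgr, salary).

{(14, 1180), (14, 2890), (17, 2720)}

Emp ⋈ Dept (natural join on name): {(Ada, 9, 9470, 1540, 31), (Ada, 9, 9470, 2050, 33), (Ada, 9, 9470, 2260, 20), (Ada, 9, 9470, 3560, 19), (Ada, 9, 9470, 6100, 6), (Ned, 5, 2720, 6490, 17), (Wes, 8, 1180, 7170, 14), (Wes, 9, 2890, 7170, 14)}
Filtering on budget ≥ 6490 leaves {(Ned, 5, 2720, 6490, 17), (Wes, 8, 1180, 7170, 14), (Wes, 9, 2890, 7170, 14)}.
Projecting to mgr, salary: {(14, 1180), (14, 2890), (17, 2720)}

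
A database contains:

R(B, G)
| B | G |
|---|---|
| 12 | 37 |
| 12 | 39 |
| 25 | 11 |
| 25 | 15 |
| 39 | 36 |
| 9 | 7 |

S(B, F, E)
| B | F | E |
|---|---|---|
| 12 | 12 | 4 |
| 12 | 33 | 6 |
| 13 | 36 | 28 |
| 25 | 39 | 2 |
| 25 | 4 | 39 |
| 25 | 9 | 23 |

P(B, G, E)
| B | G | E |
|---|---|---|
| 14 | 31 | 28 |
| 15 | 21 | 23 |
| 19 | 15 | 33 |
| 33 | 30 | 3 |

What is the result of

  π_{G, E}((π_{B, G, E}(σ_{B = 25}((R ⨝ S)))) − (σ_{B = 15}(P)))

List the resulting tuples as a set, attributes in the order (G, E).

R ⋈ S (natural join on B): {(12, 37, 12, 4), (12, 37, 33, 6), (12, 39, 12, 4), (12, 39, 33, 6), (25, 11, 39, 2), (25, 11, 4, 39), (25, 11, 9, 23), (25, 15, 39, 2), (25, 15, 4, 39), (25, 15, 9, 23)}
σ[B = 25]: keep tuples satisfying B = 25 → {(25, 11, 39, 2), (25, 11, 4, 39), (25, 11, 9, 23), (25, 15, 39, 2), (25, 15, 4, 39), (25, 15, 9, 23)}
π_{B, G, E} gives {(25, 11, 2), (25, 11, 23), (25, 11, 39), (25, 15, 2), (25, 15, 23), (25, 15, 39)}.
σ[B = 15]: keep tuples satisfying B = 15 → {(15, 21, 23)}
Set difference of the two operands is {(25, 11, 2), (25, 11, 23), (25, 11, 39), (25, 15, 2), (25, 15, 23), (25, 15, 39)}.
π_{G, E} gives {(11, 2), (11, 23), (11, 39), (15, 2), (15, 23), (15, 39)}.

{(11, 2), (11, 23), (11, 39), (15, 2), (15, 23), (15, 39)}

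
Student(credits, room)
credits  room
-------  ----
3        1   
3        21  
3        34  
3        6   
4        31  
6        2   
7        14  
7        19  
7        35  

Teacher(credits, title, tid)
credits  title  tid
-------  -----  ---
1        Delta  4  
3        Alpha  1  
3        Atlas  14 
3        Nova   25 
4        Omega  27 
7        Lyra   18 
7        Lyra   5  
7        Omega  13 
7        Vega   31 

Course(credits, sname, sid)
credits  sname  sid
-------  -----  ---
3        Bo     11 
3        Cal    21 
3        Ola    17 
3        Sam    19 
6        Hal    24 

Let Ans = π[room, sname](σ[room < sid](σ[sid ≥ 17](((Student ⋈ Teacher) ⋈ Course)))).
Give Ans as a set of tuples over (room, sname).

{(1, Cal), (1, Ola), (1, Sam), (6, Cal), (6, Ola), (6, Sam)}

Joining Student and Teacher on credits yields {(3, 1, Alpha, 1), (3, 1, Atlas, 14), (3, 1, Nova, 25), (3, 21, Alpha, 1), (3, 21, Atlas, 14), (3, 21, Nova, 25), (3, 34, Alpha, 1), (3, 34, Atlas, 14), (3, 34, Nova, 25), (3, 6, Alpha, 1), (3, 6, Atlas, 14), (3, 6, Nova, 25), (4, 31, Omega, 27), (7, 14, Lyra, 18), (7, 14, Lyra, 5), (7, 14, Omega, 13), (7, 14, Vega, 31), (7, 19, Lyra, 18), (7, 19, Lyra, 5), (7, 19, Omega, 13), (7, 19, Vega, 31), (7, 35, Lyra, 18), (7, 35, Lyra, 5), (7, 35, Omega, 13), (7, 35, Vega, 31)}.
Joining (Student ⋈ Teacher) and Course on credits yields {(3, 1, Alpha, 1, Bo, 11), (3, 1, Alpha, 1, Cal, 21), (3, 1, Alpha, 1, Ola, 17), (3, 1, Alpha, 1, Sam, 19), (3, 1, Atlas, 14, Bo, 11), (3, 1, Atlas, 14, Cal, 21), (3, 1, Atlas, 14, Ola, 17), (3, 1, Atlas, 14, Sam, 19), (3, 1, Nova, 25, Bo, 11), (3, 1, Nova, 25, Cal, 21), (3, 1, Nova, 25, Ola, 17), (3, 1, Nova, 25, Sam, 19), (3, 21, Alpha, 1, Bo, 11), (3, 21, Alpha, 1, Cal, 21), (3, 21, Alpha, 1, Ola, 17), (3, 21, Alpha, 1, Sam, 19), (3, 21, Atlas, 14, Bo, 11), (3, 21, Atlas, 14, Cal, 21), (3, 21, Atlas, 14, Ola, 17), (3, 21, Atlas, 14, Sam, 19), (3, 21, Nova, 25, Bo, 11), (3, 21, Nova, 25, Cal, 21), (3, 21, Nova, 25, Ola, 17), (3, 21, Nova, 25, Sam, 19), (3, 34, Alpha, 1, Bo, 11), (3, 34, Alpha, 1, Cal, 21), (3, 34, Alpha, 1, Ola, 17), (3, 34, Alpha, 1, Sam, 19), (3, 34, Atlas, 14, Bo, 11), (3, 34, Atlas, 14, Cal, 21), (3, 34, Atlas, 14, Ola, 17), (3, 34, Atlas, 14, Sam, 19), (3, 34, Nova, 25, Bo, 11), (3, 34, Nova, 25, Cal, 21), (3, 34, Nova, 25, Ola, 17), (3, 34, Nova, 25, Sam, 19), (3, 6, Alpha, 1, Bo, 11), (3, 6, Alpha, 1, Cal, 21), (3, 6, Alpha, 1, Ola, 17), (3, 6, Alpha, 1, Sam, 19), (3, 6, Atlas, 14, Bo, 11), (3, 6, Atlas, 14, Cal, 21), (3, 6, Atlas, 14, Ola, 17), (3, 6, Atlas, 14, Sam, 19), (3, 6, Nova, 25, Bo, 11), (3, 6, Nova, 25, Cal, 21), (3, 6, Nova, 25, Ola, 17), (3, 6, Nova, 25, Sam, 19)}.
Selection sid ≥ 17: {(3, 1, Alpha, 1, Cal, 21), (3, 1, Alpha, 1, Ola, 17), (3, 1, Alpha, 1, Sam, 19), (3, 1, Atlas, 14, Cal, 21), (3, 1, Atlas, 14, Ola, 17), (3, 1, Atlas, 14, Sam, 19), (3, 1, Nova, 25, Cal, 21), (3, 1, Nova, 25, Ola, 17), (3, 1, Nova, 25, Sam, 19), (3, 21, Alpha, 1, Cal, 21), (3, 21, Alpha, 1, Ola, 17), (3, 21, Alpha, 1, Sam, 19), (3, 21, Atlas, 14, Cal, 21), (3, 21, Atlas, 14, Ola, 17), (3, 21, Atlas, 14, Sam, 19), (3, 21, Nova, 25, Cal, 21), (3, 21, Nova, 25, Ola, 17), (3, 21, Nova, 25, Sam, 19), (3, 34, Alpha, 1, Cal, 21), (3, 34, Alpha, 1, Ola, 17), (3, 34, Alpha, 1, Sam, 19), (3, 34, Atlas, 14, Cal, 21), (3, 34, Atlas, 14, Ola, 17), (3, 34, Atlas, 14, Sam, 19), (3, 34, Nova, 25, Cal, 21), (3, 34, Nova, 25, Ola, 17), (3, 34, Nova, 25, Sam, 19), (3, 6, Alpha, 1, Cal, 21), (3, 6, Alpha, 1, Ola, 17), (3, 6, Alpha, 1, Sam, 19), (3, 6, Atlas, 14, Cal, 21), (3, 6, Atlas, 14, Ola, 17), (3, 6, Atlas, 14, Sam, 19), (3, 6, Nova, 25, Cal, 21), (3, 6, Nova, 25, Ola, 17), (3, 6, Nova, 25, Sam, 19)}
Selection room < sid: {(3, 1, Alpha, 1, Cal, 21), (3, 1, Alpha, 1, Ola, 17), (3, 1, Alpha, 1, Sam, 19), (3, 1, Atlas, 14, Cal, 21), (3, 1, Atlas, 14, Ola, 17), (3, 1, Atlas, 14, Sam, 19), (3, 1, Nova, 25, Cal, 21), (3, 1, Nova, 25, Ola, 17), (3, 1, Nova, 25, Sam, 19), (3, 6, Alpha, 1, Cal, 21), (3, 6, Alpha, 1, Ola, 17), (3, 6, Alpha, 1, Sam, 19), (3, 6, Atlas, 14, Cal, 21), (3, 6, Atlas, 14, Ola, 17), (3, 6, Atlas, 14, Sam, 19), (3, 6, Nova, 25, Cal, 21), (3, 6, Nova, 25, Ola, 17), (3, 6, Nova, 25, Sam, 19)}
π[room, sname]: project onto (room, sname) (12 duplicate(s) eliminated) → {(1, Cal), (1, Ola), (1, Sam), (6, Cal), (6, Ola), (6, Sam)}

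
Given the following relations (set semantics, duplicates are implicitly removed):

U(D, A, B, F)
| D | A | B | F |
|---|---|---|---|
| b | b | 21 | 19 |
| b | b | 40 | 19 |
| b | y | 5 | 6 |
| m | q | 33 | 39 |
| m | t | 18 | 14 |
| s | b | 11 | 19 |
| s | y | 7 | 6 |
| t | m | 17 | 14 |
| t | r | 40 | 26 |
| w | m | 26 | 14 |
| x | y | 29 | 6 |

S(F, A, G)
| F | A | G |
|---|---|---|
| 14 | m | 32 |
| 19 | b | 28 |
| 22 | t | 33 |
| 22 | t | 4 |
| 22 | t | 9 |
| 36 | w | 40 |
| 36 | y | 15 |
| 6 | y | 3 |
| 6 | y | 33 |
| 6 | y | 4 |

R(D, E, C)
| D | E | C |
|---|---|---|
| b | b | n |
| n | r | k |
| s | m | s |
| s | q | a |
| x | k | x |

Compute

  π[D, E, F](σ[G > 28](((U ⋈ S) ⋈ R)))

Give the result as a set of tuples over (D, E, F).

Joining U and S on A, F yields {(b, b, 21, 19, 28), (b, b, 40, 19, 28), (b, y, 5, 6, 3), (b, y, 5, 6, 33), (b, y, 5, 6, 4), (s, b, 11, 19, 28), (s, y, 7, 6, 3), (s, y, 7, 6, 33), (s, y, 7, 6, 4), (t, m, 17, 14, 32), (w, m, 26, 14, 32), (x, y, 29, 6, 3), (x, y, 29, 6, 33), (x, y, 29, 6, 4)}.
Joining (U ⋈ S) and R on D yields {(b, b, 21, 19, 28, b, n), (b, b, 40, 19, 28, b, n), (b, y, 5, 6, 3, b, n), (b, y, 5, 6, 33, b, n), (b, y, 5, 6, 4, b, n), (s, b, 11, 19, 28, m, s), (s, b, 11, 19, 28, q, a), (s, y, 7, 6, 3, m, s), (s, y, 7, 6, 3, q, a), (s, y, 7, 6, 33, m, s), (s, y, 7, 6, 33, q, a), (s, y, 7, 6, 4, m, s), (s, y, 7, 6, 4, q, a), (x, y, 29, 6, 3, k, x), (x, y, 29, 6, 33, k, x), (x, y, 29, 6, 4, k, x)}.
σ[G > 28]: keep tuples satisfying G > 28 → {(b, y, 5, 6, 33, b, n), (s, y, 7, 6, 33, m, s), (s, y, 7, 6, 33, q, a), (x, y, 29, 6, 33, k, x)}
π_{D, E, F} gives {(b, b, 6), (s, m, 6), (s, q, 6), (x, k, 6)}.

{(b, b, 6), (s, m, 6), (s, q, 6), (x, k, 6)}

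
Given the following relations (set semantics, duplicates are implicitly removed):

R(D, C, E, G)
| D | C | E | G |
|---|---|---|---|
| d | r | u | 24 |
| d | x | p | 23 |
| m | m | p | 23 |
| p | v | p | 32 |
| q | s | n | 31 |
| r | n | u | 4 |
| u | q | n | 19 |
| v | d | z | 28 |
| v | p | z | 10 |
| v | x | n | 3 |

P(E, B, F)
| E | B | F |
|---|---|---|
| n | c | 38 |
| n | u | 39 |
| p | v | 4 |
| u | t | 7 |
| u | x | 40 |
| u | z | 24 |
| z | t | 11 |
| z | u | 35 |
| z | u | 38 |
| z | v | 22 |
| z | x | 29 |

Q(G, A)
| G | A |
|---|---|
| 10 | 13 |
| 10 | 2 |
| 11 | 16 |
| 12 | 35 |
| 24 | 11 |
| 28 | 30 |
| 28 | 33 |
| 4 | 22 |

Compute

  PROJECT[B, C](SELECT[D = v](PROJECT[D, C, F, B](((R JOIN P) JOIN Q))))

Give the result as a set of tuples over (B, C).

Joining R and P on E yields {(d, r, u, 24, t, 7), (d, r, u, 24, x, 40), (d, r, u, 24, z, 24), (d, x, p, 23, v, 4), (m, m, p, 23, v, 4), (p, v, p, 32, v, 4), (q, s, n, 31, c, 38), (q, s, n, 31, u, 39), (r, n, u, 4, t, 7), (r, n, u, 4, x, 40), (r, n, u, 4, z, 24), (u, q, n, 19, c, 38), (u, q, n, 19, u, 39), (v, d, z, 28, t, 11), (v, d, z, 28, u, 35), (v, d, z, 28, u, 38), (v, d, z, 28, v, 22), (v, d, z, 28, x, 29), (v, p, z, 10, t, 11), (v, p, z, 10, u, 35), (v, p, z, 10, u, 38), (v, p, z, 10, v, 22), (v, p, z, 10, x, 29), (v, x, n, 3, c, 38), (v, x, n, 3, u, 39)}.
Joining (R JOIN P) and Q on G yields {(d, r, u, 24, t, 7, 11), (d, r, u, 24, x, 40, 11), (d, r, u, 24, z, 24, 11), (r, n, u, 4, t, 7, 22), (r, n, u, 4, x, 40, 22), (r, n, u, 4, z, 24, 22), (v, d, z, 28, t, 11, 30), (v, d, z, 28, t, 11, 33), (v, d, z, 28, u, 35, 30), (v, d, z, 28, u, 35, 33), (v, d, z, 28, u, 38, 30), (v, d, z, 28, u, 38, 33), (v, d, z, 28, v, 22, 30), (v, d, z, 28, v, 22, 33), (v, d, z, 28, x, 29, 30), (v, d, z, 28, x, 29, 33), (v, p, z, 10, t, 11, 13), (v, p, z, 10, t, 11, 2), (v, p, z, 10, u, 35, 13), (v, p, z, 10, u, 35, 2), (v, p, z, 10, u, 38, 13), (v, p, z, 10, u, 38, 2), (v, p, z, 10, v, 22, 13), (v, p, z, 10, v, 22, 2), (v, p, z, 10, x, 29, 13), (v, p, z, 10, x, 29, 2)}.
π[D, C, F, B]: project onto (D, C, F, B) (10 duplicate(s) eliminated) → {(d, r, 24, z), (d, r, 40, x), (d, r, 7, t), (r, n, 24, z), (r, n, 40, x), (r, n, 7, t), (v, d, 11, t), (v, d, 22, v), (v, d, 29, x), (v, d, 35, u), (v, d, 38, u), (v, p, 11, t), (v, p, 22, v), (v, p, 29, x), (v, p, 35, u), (v, p, 38, u)}
Apply σ_{D = v}; surviving tuples: {(v, d, 11, t), (v, d, 22, v), (v, d, 29, x), (v, d, 35, u), (v, d, 38, u), (v, p, 11, t), (v, p, 22, v), (v, p, 29, x), (v, p, 35, u), (v, p, 38, u)}
π[B, C]: project onto (B, C) (2 duplicate(s) eliminated) → {(t, d), (t, p), (u, d), (u, p), (v, d), (v, p), (x, d), (x, p)}

{(t, d), (t, p), (u, d), (u, p), (v, d), (v, p), (x, d), (x, p)}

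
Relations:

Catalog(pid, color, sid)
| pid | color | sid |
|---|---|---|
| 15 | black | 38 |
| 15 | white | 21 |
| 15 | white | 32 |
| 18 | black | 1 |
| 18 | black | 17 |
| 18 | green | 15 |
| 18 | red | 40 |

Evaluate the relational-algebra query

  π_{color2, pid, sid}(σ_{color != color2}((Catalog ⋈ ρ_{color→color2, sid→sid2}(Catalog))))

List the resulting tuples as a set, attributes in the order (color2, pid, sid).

ρ[color→color2, sid→sid2]: schema becomes (pid, color2, sid2); tuples unchanged.
Joining Catalog and ρ_{color→color2, sid→sid2}(Catalog) on pid yields {(15, black, 38, black, 38), (15, black, 38, white, 21), (15, black, 38, white, 32), (15, white, 21, black, 38), (15, white, 21, white, 21), (15, white, 21, white, 32), (15, white, 32, black, 38), (15, white, 32, white, 21), (15, white, 32, white, 32), (18, black, 1, black, 1), (18, black, 1, black, 17), (18, black, 1, green, 15), (18, black, 1, red, 40), (18, black, 17, black, 1), (18, black, 17, black, 17), (18, black, 17, green, 15), (18, black, 17, red, 40), (18, green, 15, black, 1), (18, green, 15, black, 17), (18, green, 15, green, 15), (18, green, 15, red, 40), (18, red, 40, black, 1), (18, red, 40, black, 17), (18, red, 40, green, 15), (18, red, 40, red, 40)}.
σ[color != color2]: keep tuples satisfying color != color2 → {(15, black, 38, white, 21), (15, black, 38, white, 32), (15, white, 21, black, 38), (15, white, 32, black, 38), (18, black, 1, green, 15), (18, black, 1, red, 40), (18, black, 17, green, 15), (18, black, 17, red, 40), (18, green, 15, black, 1), (18, green, 15, black, 17), (18, green, 15, red, 40), (18, red, 40, black, 1), (18, red, 40, black, 17), (18, red, 40, green, 15)}
Keep only column(s) color2, pid, sid (3 duplicate(s) eliminated): {(black, 15, 21), (black, 15, 32), (black, 18, 15), (black, 18, 40), (green, 18, 1), (green, 18, 17), (green, 18, 40), (red, 18, 1), (red, 18, 15), (red, 18, 17), (white, 15, 38)}

{(black, 15, 21), (black, 15, 32), (black, 18, 15), (black, 18, 40), (green, 18, 1), (green, 18, 17), (green, 18, 40), (red, 18, 1), (red, 18, 15), (red, 18, 17), (white, 15, 38)}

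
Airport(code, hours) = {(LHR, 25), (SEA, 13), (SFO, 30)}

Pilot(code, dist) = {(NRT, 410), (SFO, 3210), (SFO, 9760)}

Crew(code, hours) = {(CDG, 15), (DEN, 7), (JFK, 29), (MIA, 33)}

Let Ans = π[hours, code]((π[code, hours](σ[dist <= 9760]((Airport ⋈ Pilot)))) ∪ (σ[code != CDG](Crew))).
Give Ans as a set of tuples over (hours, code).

Joining Airport and Pilot on code yields {(SFO, 30, 3210), (SFO, 30, 9760)}.
Apply σ_{dist <= 9760}; surviving tuples: {(SFO, 30, 3210), (SFO, 30, 9760)}
Projecting to code, hours (1 duplicate(s) eliminated): {(SFO, 30)}
Apply σ_{code != CDG}; surviving tuples: {(DEN, 7), (JFK, 29), (MIA, 33)}
Set union of the two operands is {(DEN, 7), (JFK, 29), (MIA, 33), (SFO, 30)}.
Projecting to hours, code: {(29, JFK), (30, SFO), (33, MIA), (7, DEN)}

{(29, JFK), (30, SFO), (33, MIA), (7, DEN)}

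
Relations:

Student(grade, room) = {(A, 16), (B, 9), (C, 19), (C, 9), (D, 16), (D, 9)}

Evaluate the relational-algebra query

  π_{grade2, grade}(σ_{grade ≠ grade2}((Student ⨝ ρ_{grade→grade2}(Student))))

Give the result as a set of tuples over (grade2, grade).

{(A, D), (B, C), (B, D), (C, B), (C, D), (D, A), (D, B), (D, C)}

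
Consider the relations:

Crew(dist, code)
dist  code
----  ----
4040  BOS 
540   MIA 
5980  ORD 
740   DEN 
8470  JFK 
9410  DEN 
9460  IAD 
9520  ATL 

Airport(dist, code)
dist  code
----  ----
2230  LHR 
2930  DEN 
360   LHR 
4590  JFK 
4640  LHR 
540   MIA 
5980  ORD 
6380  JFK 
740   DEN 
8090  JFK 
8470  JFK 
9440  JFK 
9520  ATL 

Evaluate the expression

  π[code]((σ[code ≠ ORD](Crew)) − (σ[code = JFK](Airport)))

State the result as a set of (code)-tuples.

{ATL, BOS, DEN, IAD, MIA}

σ[code ≠ ORD]: keep tuples satisfying code ≠ ORD → {(4040, BOS), (540, MIA), (740, DEN), (8470, JFK), (9410, DEN), (9460, IAD), (9520, ATL)}
σ[code = JFK]: keep tuples satisfying code = JFK → {(4590, JFK), (6380, JFK), (8090, JFK), (8470, JFK), (9440, JFK)}
Set difference of the two operands is {(4040, BOS), (540, MIA), (740, DEN), (9410, DEN), (9460, IAD), (9520, ATL)}.
Projecting to code (1 duplicate(s) eliminated): {ATL, BOS, DEN, IAD, MIA}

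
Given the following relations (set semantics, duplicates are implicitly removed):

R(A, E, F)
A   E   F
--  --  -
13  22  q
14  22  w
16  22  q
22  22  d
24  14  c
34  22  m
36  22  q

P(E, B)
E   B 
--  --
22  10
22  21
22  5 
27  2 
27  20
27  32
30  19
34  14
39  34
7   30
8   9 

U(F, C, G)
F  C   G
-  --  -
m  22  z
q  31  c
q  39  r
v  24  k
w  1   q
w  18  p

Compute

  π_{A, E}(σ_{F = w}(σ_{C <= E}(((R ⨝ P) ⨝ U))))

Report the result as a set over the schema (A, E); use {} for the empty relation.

{(14, 22)}

Natural join on E: {(13, 22, q, 10), (13, 22, q, 21), (13, 22, q, 5), (14, 22, w, 10), (14, 22, w, 21), (14, 22, w, 5), (16, 22, q, 10), (16, 22, q, 21), (16, 22, q, 5), (22, 22, d, 10), (22, 22, d, 21), (22, 22, d, 5), (34, 22, m, 10), (34, 22, m, 21), (34, 22, m, 5), (36, 22, q, 10), (36, 22, q, 21), (36, 22, q, 5)}
Natural join on F: {(13, 22, q, 10, 31, c), (13, 22, q, 10, 39, r), (13, 22, q, 21, 31, c), (13, 22, q, 21, 39, r), (13, 22, q, 5, 31, c), (13, 22, q, 5, 39, r), (14, 22, w, 10, 1, q), (14, 22, w, 10, 18, p), (14, 22, w, 21, 1, q), (14, 22, w, 21, 18, p), (14, 22, w, 5, 1, q), (14, 22, w, 5, 18, p), (16, 22, q, 10, 31, c), (16, 22, q, 10, 39, r), (16, 22, q, 21, 31, c), (16, 22, q, 21, 39, r), (16, 22, q, 5, 31, c), (16, 22, q, 5, 39, r), (34, 22, m, 10, 22, z), (34, 22, m, 21, 22, z), (34, 22, m, 5, 22, z), (36, 22, q, 10, 31, c), (36, 22, q, 10, 39, r), (36, 22, q, 21, 31, c), (36, 22, q, 21, 39, r), (36, 22, q, 5, 31, c), (36, 22, q, 5, 39, r)}
Filtering on C <= E leaves {(14, 22, w, 10, 1, q), (14, 22, w, 10, 18, p), (14, 22, w, 21, 1, q), (14, 22, w, 21, 18, p), (14, 22, w, 5, 1, q), (14, 22, w, 5, 18, p), (34, 22, m, 10, 22, z), (34, 22, m, 21, 22, z), (34, 22, m, 5, 22, z)}.
Filtering on F = w leaves {(14, 22, w, 10, 1, q), (14, 22, w, 10, 18, p), (14, 22, w, 21, 1, q), (14, 22, w, 21, 18, p), (14, 22, w, 5, 1, q), (14, 22, w, 5, 18, p)}.
π_{A, E} gives {(14, 22)} (5 duplicate(s) eliminated).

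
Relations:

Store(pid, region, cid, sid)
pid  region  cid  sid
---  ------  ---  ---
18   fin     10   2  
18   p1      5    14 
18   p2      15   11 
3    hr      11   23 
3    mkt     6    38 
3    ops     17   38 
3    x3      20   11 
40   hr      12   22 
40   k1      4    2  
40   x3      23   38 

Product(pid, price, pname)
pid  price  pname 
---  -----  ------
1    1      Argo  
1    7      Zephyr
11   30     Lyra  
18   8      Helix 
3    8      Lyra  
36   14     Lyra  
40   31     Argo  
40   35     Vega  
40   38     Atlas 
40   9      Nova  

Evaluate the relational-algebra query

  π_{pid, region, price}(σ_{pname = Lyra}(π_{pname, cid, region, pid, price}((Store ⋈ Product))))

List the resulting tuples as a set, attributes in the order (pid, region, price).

Natural join on pid: {(18, fin, 10, 2, 8, Helix), (18, p1, 5, 14, 8, Helix), (18, p2, 15, 11, 8, Helix), (3, hr, 11, 23, 8, Lyra), (3, mkt, 6, 38, 8, Lyra), (3, ops, 17, 38, 8, Lyra), (3, x3, 20, 11, 8, Lyra), (40, hr, 12, 22, 31, Argo), (40, hr, 12, 22, 35, Vega), (40, hr, 12, 22, 38, Atlas), (40, hr, 12, 22, 9, Nova), (40, k1, 4, 2, 31, Argo), (40, k1, 4, 2, 35, Vega), (40, k1, 4, 2, 38, Atlas), (40, k1, 4, 2, 9, Nova), (40, x3, 23, 38, 31, Argo), (40, x3, 23, 38, 35, Vega), (40, x3, 23, 38, 38, Atlas), (40, x3, 23, 38, 9, Nova)}
Projecting to pname, cid, region, pid, price: {(Argo, 12, hr, 40, 31), (Argo, 23, x3, 40, 31), (Argo, 4, k1, 40, 31), (Atlas, 12, hr, 40, 38), (Atlas, 23, x3, 40, 38), (Atlas, 4, k1, 40, 38), (Helix, 10, fin, 18, 8), (Helix, 15, p2, 18, 8), (Helix, 5, p1, 18, 8), (Lyra, 11, hr, 3, 8), (Lyra, 17, ops, 3, 8), (Lyra, 20, x3, 3, 8), (Lyra, 6, mkt, 3, 8), (Nova, 12, hr, 40, 9), (Nova, 23, x3, 40, 9), (Nova, 4, k1, 40, 9), (Vega, 12, hr, 40, 35), (Vega, 23, x3, 40, 35), (Vega, 4, k1, 40, 35)}
Apply σ_{pname = Lyra}; surviving tuples: {(Lyra, 11, hr, 3, 8), (Lyra, 17, ops, 3, 8), (Lyra, 20, x3, 3, 8), (Lyra, 6, mkt, 3, 8)}
Projecting to pid, region, price: {(3, hr, 8), (3, mkt, 8), (3, ops, 8), (3, x3, 8)}

{(3, hr, 8), (3, mkt, 8), (3, ops, 8), (3, x3, 8)}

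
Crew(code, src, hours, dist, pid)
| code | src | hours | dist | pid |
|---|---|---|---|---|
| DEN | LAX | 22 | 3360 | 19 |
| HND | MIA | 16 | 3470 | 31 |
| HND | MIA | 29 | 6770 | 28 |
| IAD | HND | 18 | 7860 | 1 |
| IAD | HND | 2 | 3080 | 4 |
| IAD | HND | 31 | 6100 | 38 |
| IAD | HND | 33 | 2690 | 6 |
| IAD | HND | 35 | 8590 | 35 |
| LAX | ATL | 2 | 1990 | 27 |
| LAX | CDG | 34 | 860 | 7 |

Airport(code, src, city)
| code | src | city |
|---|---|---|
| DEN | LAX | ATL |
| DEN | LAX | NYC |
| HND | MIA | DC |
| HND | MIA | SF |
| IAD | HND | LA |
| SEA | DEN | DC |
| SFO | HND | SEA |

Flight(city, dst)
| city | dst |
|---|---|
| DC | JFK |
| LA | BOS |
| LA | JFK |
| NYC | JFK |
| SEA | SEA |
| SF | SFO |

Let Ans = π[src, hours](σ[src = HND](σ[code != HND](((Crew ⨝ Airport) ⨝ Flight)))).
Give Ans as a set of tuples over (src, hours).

Joining Crew and Airport on code, src yields {(DEN, LAX, 22, 3360, 19, ATL), (DEN, LAX, 22, 3360, 19, NYC), (HND, MIA, 16, 3470, 31, DC), (HND, MIA, 16, 3470, 31, SF), (HND, MIA, 29, 6770, 28, DC), (HND, MIA, 29, 6770, 28, SF), (IAD, HND, 18, 7860, 1, LA), (IAD, HND, 2, 3080, 4, LA), (IAD, HND, 31, 6100, 38, LA), (IAD, HND, 33, 2690, 6, LA), (IAD, HND, 35, 8590, 35, LA)}.
Joining (Crew ⨝ Airport) and Flight on city yields {(DEN, LAX, 22, 3360, 19, NYC, JFK), (HND, MIA, 16, 3470, 31, DC, JFK), (HND, MIA, 16, 3470, 31, SF, SFO), (HND, MIA, 29, 6770, 28, DC, JFK), (HND, MIA, 29, 6770, 28, SF, SFO), (IAD, HND, 18, 7860, 1, LA, BOS), (IAD, HND, 18, 7860, 1, LA, JFK), (IAD, HND, 2, 3080, 4, LA, BOS), (IAD, HND, 2, 3080, 4, LA, JFK), (IAD, HND, 31, 6100, 38, LA, BOS), (IAD, HND, 31, 6100, 38, LA, JFK), (IAD, HND, 33, 2690, 6, LA, BOS), (IAD, HND, 33, 2690, 6, LA, JFK), (IAD, HND, 35, 8590, 35, LA, BOS), (IAD, HND, 35, 8590, 35, LA, JFK)}.
Filtering on code != HND leaves {(DEN, LAX, 22, 3360, 19, NYC, JFK), (IAD, HND, 18, 7860, 1, LA, BOS), (IAD, HND, 18, 7860, 1, LA, JFK), (IAD, HND, 2, 3080, 4, LA, BOS), (IAD, HND, 2, 3080, 4, LA, JFK), (IAD, HND, 31, 6100, 38, LA, BOS), (IAD, HND, 31, 6100, 38, LA, JFK), (IAD, HND, 33, 2690, 6, LA, BOS), (IAD, HND, 33, 2690, 6, LA, JFK), (IAD, HND, 35, 8590, 35, LA, BOS), (IAD, HND, 35, 8590, 35, LA, JFK)}.
Filtering on src = HND leaves {(IAD, HND, 18, 7860, 1, LA, BOS), (IAD, HND, 18, 7860, 1, LA, JFK), (IAD, HND, 2, 3080, 4, LA, BOS), (IAD, HND, 2, 3080, 4, LA, JFK), (IAD, HND, 31, 6100, 38, LA, BOS), (IAD, HND, 31, 6100, 38, LA, JFK), (IAD, HND, 33, 2690, 6, LA, BOS), (IAD, HND, 33, 2690, 6, LA, JFK), (IAD, HND, 35, 8590, 35, LA, BOS), (IAD, HND, 35, 8590, 35, LA, JFK)}.
π[src, hours]: project onto (src, hours) (5 duplicate(s) eliminated) → {(HND, 18), (HND, 2), (HND, 31), (HND, 33), (HND, 35)}

{(HND, 18), (HND, 2), (HND, 31), (HND, 33), (HND, 35)}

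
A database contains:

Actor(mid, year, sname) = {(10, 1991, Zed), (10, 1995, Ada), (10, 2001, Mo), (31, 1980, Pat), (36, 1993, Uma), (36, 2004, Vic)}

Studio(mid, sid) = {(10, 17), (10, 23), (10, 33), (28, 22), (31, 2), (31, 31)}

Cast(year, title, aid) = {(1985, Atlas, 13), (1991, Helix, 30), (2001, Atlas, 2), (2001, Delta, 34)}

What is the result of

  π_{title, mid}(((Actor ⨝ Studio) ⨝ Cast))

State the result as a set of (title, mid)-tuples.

Joining Actor and Studio on mid yields {(10, 1991, Zed, 17), (10, 1991, Zed, 23), (10, 1991, Zed, 33), (10, 1995, Ada, 17), (10, 1995, Ada, 23), (10, 1995, Ada, 33), (10, 2001, Mo, 17), (10, 2001, Mo, 23), (10, 2001, Mo, 33), (31, 1980, Pat, 2), (31, 1980, Pat, 31)}.
Joining (Actor ⨝ Studio) and Cast on year yields {(10, 1991, Zed, 17, Helix, 30), (10, 1991, Zed, 23, Helix, 30), (10, 1991, Zed, 33, Helix, 30), (10, 2001, Mo, 17, Atlas, 2), (10, 2001, Mo, 17, Delta, 34), (10, 2001, Mo, 23, Atlas, 2), (10, 2001, Mo, 23, Delta, 34), (10, 2001, Mo, 33, Atlas, 2), (10, 2001, Mo, 33, Delta, 34)}.
Projecting to title, mid (6 duplicate(s) eliminated): {(Atlas, 10), (Delta, 10), (Helix, 10)}

{(Atlas, 10), (Delta, 10), (Helix, 10)}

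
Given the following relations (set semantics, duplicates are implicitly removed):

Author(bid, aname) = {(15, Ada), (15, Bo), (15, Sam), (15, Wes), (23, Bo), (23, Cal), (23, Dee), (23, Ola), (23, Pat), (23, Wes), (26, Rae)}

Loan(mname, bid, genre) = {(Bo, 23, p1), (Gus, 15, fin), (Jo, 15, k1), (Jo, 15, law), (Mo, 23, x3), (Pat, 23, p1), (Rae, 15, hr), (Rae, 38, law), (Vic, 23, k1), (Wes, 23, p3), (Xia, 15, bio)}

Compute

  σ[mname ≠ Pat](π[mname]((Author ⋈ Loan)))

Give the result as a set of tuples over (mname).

{Bo, Gus, Jo, Mo, Rae, Vic, Wes, Xia}

Author ⋈ Loan (natural join on bid): {(15, Ada, Gus, fin), (15, Ada, Jo, k1), (15, Ada, Jo, law), (15, Ada, Rae, hr), (15, Ada, Xia, bio), (15, Bo, Gus, fin), (15, Bo, Jo, k1), (15, Bo, Jo, law), (15, Bo, Rae, hr), (15, Bo, Xia, bio), (15, Sam, Gus, fin), (15, Sam, Jo, k1), (15, Sam, Jo, law), (15, Sam, Rae, hr), (15, Sam, Xia, bio), (15, Wes, Gus, fin), (15, Wes, Jo, k1), (15, Wes, Jo, law), (15, Wes, Rae, hr), (15, Wes, Xia, bio), (23, Bo, Bo, p1), (23, Bo, Mo, x3), (23, Bo, Pat, p1), (23, Bo, Vic, k1), (23, Bo, Wes, p3), (23, Cal, Bo, p1), (23, Cal, Mo, x3), (23, Cal, Pat, p1), (23, Cal, Vic, k1), (23, Cal, Wes, p3), (23, Dee, Bo, p1), (23, Dee, Mo, x3), (23, Dee, Pat, p1), (23, Dee, Vic, k1), (23, Dee, Wes, p3), (23, Ola, Bo, p1), (23, Ola, Mo, x3), (23, Ola, Pat, p1), (23, Ola, Vic, k1), (23, Ola, Wes, p3), (23, Pat, Bo, p1), (23, Pat, Mo, x3), (23, Pat, Pat, p1), (23, Pat, Vic, k1), (23, Pat, Wes, p3), (23, Wes, Bo, p1), (23, Wes, Mo, x3), (23, Wes, Pat, p1), (23, Wes, Vic, k1), (23, Wes, Wes, p3)}
Projecting to mname (41 duplicate(s) eliminated): {Bo, Gus, Jo, Mo, Pat, Rae, Vic, Wes, Xia}
σ[mname ≠ Pat]: keep tuples satisfying mname ≠ Pat → {Bo, Gus, Jo, Mo, Rae, Vic, Wes, Xia}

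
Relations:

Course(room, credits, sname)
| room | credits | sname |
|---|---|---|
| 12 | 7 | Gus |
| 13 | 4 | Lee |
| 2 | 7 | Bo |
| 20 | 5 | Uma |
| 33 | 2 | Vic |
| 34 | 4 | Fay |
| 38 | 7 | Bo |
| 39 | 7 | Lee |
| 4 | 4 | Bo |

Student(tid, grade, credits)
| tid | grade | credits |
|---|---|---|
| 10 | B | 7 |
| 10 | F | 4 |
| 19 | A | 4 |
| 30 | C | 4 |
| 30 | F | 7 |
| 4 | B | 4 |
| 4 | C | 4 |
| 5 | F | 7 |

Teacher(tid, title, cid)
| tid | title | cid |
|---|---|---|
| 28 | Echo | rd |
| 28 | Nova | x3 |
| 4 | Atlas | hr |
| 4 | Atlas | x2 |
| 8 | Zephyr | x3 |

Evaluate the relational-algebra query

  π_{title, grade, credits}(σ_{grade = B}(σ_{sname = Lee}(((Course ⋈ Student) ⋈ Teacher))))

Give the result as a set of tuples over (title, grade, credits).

{(Atlas, B, 4)}

Natural join on credits: {(12, 7, Gus, 10, B), (12, 7, Gus, 30, F), (12, 7, Gus, 5, F), (13, 4, Lee, 10, F), (13, 4, Lee, 19, A), (13, 4, Lee, 30, C), (13, 4, Lee, 4, B), (13, 4, Lee, 4, C), (2, 7, Bo, 10, B), (2, 7, Bo, 30, F), (2, 7, Bo, 5, F), (34, 4, Fay, 10, F), (34, 4, Fay, 19, A), (34, 4, Fay, 30, C), (34, 4, Fay, 4, B), (34, 4, Fay, 4, C), (38, 7, Bo, 10, B), (38, 7, Bo, 30, F), (38, 7, Bo, 5, F), (39, 7, Lee, 10, B), (39, 7, Lee, 30, F), (39, 7, Lee, 5, F), (4, 4, Bo, 10, F), (4, 4, Bo, 19, A), (4, 4, Bo, 30, C), (4, 4, Bo, 4, B), (4, 4, Bo, 4, C)}
Natural join on tid: {(13, 4, Lee, 4, B, Atlas, hr), (13, 4, Lee, 4, B, Atlas, x2), (13, 4, Lee, 4, C, Atlas, hr), (13, 4, Lee, 4, C, Atlas, x2), (34, 4, Fay, 4, B, Atlas, hr), (34, 4, Fay, 4, B, Atlas, x2), (34, 4, Fay, 4, C, Atlas, hr), (34, 4, Fay, 4, C, Atlas, x2), (4, 4, Bo, 4, B, Atlas, hr), (4, 4, Bo, 4, B, Atlas, x2), (4, 4, Bo, 4, C, Atlas, hr), (4, 4, Bo, 4, C, Atlas, x2)}
Filtering on sname = Lee leaves {(13, 4, Lee, 4, B, Atlas, hr), (13, 4, Lee, 4, B, Atlas, x2), (13, 4, Lee, 4, C, Atlas, hr), (13, 4, Lee, 4, C, Atlas, x2)}.
Filtering on grade = B leaves {(13, 4, Lee, 4, B, Atlas, hr), (13, 4, Lee, 4, B, Atlas, x2)}.
Projecting to title, grade, credits (1 duplicate(s) eliminated): {(Atlas, B, 4)}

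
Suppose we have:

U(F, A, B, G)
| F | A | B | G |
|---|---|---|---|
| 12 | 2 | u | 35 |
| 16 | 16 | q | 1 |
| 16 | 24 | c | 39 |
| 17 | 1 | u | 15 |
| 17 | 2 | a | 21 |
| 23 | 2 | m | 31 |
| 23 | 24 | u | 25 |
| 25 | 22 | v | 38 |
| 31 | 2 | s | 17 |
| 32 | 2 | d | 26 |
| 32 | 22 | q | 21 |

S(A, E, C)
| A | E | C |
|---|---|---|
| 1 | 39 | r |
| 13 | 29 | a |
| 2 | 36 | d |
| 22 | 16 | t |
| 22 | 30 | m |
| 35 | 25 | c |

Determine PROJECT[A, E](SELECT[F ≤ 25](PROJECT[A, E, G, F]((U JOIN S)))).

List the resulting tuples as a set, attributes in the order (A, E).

Natural join on A: {(12, 2, u, 35, 36, d), (17, 1, u, 15, 39, r), (17, 2, a, 21, 36, d), (23, 2, m, 31, 36, d), (25, 22, v, 38, 16, t), (25, 22, v, 38, 30, m), (31, 2, s, 17, 36, d), (32, 2, d, 26, 36, d), (32, 22, q, 21, 16, t), (32, 22, q, 21, 30, m)}
π_{A, E, G, F} gives {(1, 39, 15, 17), (2, 36, 17, 31), (2, 36, 21, 17), (2, 36, 26, 32), (2, 36, 31, 23), (2, 36, 35, 12), (22, 16, 21, 32), (22, 16, 38, 25), (22, 30, 21, 32), (22, 30, 38, 25)}.
Apply σ_{F ≤ 25}; surviving tuples: {(1, 39, 15, 17), (2, 36, 21, 17), (2, 36, 31, 23), (2, 36, 35, 12), (22, 16, 38, 25), (22, 30, 38, 25)}
π_{A, E} gives {(1, 39), (2, 36), (22, 16), (22, 30)} (2 duplicate(s) eliminated).

{(1, 39), (2, 36), (22, 16), (22, 30)}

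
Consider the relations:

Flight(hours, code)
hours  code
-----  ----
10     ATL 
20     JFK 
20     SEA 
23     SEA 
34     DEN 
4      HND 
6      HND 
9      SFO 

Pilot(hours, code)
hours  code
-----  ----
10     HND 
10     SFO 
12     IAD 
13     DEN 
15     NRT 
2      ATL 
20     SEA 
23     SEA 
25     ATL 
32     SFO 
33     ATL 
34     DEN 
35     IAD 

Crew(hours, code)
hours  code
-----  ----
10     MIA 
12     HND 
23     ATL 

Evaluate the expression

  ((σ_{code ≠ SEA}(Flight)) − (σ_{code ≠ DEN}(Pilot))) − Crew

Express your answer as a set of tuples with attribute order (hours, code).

{(10, ATL), (20, JFK), (34, DEN), (4, HND), (6, HND), (9, SFO)}

Apply σ_{code ≠ SEA}; surviving tuples: {(10, ATL), (20, JFK), (34, DEN), (4, HND), (6, HND), (9, SFO)}
Apply σ_{code ≠ DEN}; surviving tuples: {(10, HND), (10, SFO), (12, IAD), (15, NRT), (2, ATL), (20, SEA), (23, SEA), (25, ATL), (32, SFO), (33, ATL), (35, IAD)}
Taking the difference: {(10, ATL), (20, JFK), (34, DEN), (4, HND), (6, HND), (9, SFO)}
Taking the difference: {(10, ATL), (20, JFK), (34, DEN), (4, HND), (6, HND), (9, SFO)}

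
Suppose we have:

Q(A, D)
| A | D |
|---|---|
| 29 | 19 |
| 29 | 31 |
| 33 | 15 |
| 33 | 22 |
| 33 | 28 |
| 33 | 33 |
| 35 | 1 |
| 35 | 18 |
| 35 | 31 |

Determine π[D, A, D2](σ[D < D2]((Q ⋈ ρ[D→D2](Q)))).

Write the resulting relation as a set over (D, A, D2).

{(1, 35, 18), (1, 35, 31), (15, 33, 22), (15, 33, 28), (15, 33, 33), (18, 35, 31), (19, 29, 31), (22, 33, 28), (22, 33, 33), (28, 33, 33)}

ρ[D→D2]: schema becomes (A, D2); tuples unchanged.
Joining Q and ρ[D→D2](Q) on A yields {(29, 19, 19), (29, 19, 31), (29, 31, 19), (29, 31, 31), (33, 15, 15), (33, 15, 22), (33, 15, 28), (33, 15, 33), (33, 22, 15), (33, 22, 22), (33, 22, 28), (33, 22, 33), (33, 28, 15), (33, 28, 22), (33, 28, 28), (33, 28, 33), (33, 33, 15), (33, 33, 22), (33, 33, 28), (33, 33, 33), (35, 1, 1), (35, 1, 18), (35, 1, 31), (35, 18, 1), (35, 18, 18), (35, 18, 31), (35, 31, 1), (35, 31, 18), (35, 31, 31)}.
Selection D < D2: {(29, 19, 31), (33, 15, 22), (33, 15, 28), (33, 15, 33), (33, 22, 28), (33, 22, 33), (33, 28, 33), (35, 1, 18), (35, 1, 31), (35, 18, 31)}
Projecting to D, A, D2: {(1, 35, 18), (1, 35, 31), (15, 33, 22), (15, 33, 28), (15, 33, 33), (18, 35, 31), (19, 29, 31), (22, 33, 28), (22, 33, 33), (28, 33, 33)}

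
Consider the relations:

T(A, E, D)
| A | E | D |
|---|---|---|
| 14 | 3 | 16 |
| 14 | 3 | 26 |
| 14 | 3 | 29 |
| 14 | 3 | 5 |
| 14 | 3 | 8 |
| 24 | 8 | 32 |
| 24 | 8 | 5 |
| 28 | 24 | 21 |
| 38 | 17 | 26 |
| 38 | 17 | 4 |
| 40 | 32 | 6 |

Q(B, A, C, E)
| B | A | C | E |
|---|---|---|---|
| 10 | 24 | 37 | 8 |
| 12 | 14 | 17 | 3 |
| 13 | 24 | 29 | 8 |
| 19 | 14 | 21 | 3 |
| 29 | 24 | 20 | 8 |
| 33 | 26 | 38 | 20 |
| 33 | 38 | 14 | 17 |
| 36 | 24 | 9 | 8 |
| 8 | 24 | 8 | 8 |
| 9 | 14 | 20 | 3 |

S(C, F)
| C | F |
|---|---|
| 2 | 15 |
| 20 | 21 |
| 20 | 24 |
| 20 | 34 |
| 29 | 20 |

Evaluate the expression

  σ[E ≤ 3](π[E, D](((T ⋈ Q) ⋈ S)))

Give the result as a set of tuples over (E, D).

{(3, 16), (3, 26), (3, 29), (3, 5), (3, 8)}

Natural join on A, E: {(14, 3, 16, 12, 17), (14, 3, 16, 19, 21), (14, 3, 16, 9, 20), (14, 3, 26, 12, 17), (14, 3, 26, 19, 21), (14, 3, 26, 9, 20), (14, 3, 29, 12, 17), (14, 3, 29, 19, 21), (14, 3, 29, 9, 20), (14, 3, 5, 12, 17), (14, 3, 5, 19, 21), (14, 3, 5, 9, 20), (14, 3, 8, 12, 17), (14, 3, 8, 19, 21), (14, 3, 8, 9, 20), (24, 8, 32, 10, 37), (24, 8, 32, 13, 29), (24, 8, 32, 29, 20), (24, 8, 32, 36, 9), (24, 8, 32, 8, 8), (24, 8, 5, 10, 37), (24, 8, 5, 13, 29), (24, 8, 5, 29, 20), (24, 8, 5, 36, 9), (24, 8, 5, 8, 8), (38, 17, 26, 33, 14), (38, 17, 4, 33, 14)}
Natural join on C: {(14, 3, 16, 9, 20, 21), (14, 3, 16, 9, 20, 24), (14, 3, 16, 9, 20, 34), (14, 3, 26, 9, 20, 21), (14, 3, 26, 9, 20, 24), (14, 3, 26, 9, 20, 34), (14, 3, 29, 9, 20, 21), (14, 3, 29, 9, 20, 24), (14, 3, 29, 9, 20, 34), (14, 3, 5, 9, 20, 21), (14, 3, 5, 9, 20, 24), (14, 3, 5, 9, 20, 34), (14, 3, 8, 9, 20, 21), (14, 3, 8, 9, 20, 24), (14, 3, 8, 9, 20, 34), (24, 8, 32, 13, 29, 20), (24, 8, 32, 29, 20, 21), (24, 8, 32, 29, 20, 24), (24, 8, 32, 29, 20, 34), (24, 8, 5, 13, 29, 20), (24, 8, 5, 29, 20, 21), (24, 8, 5, 29, 20, 24), (24, 8, 5, 29, 20, 34)}
π[E, D]: project onto (E, D) (16 duplicate(s) eliminated) → {(3, 16), (3, 26), (3, 29), (3, 5), (3, 8), (8, 32), (8, 5)}
Filtering on E ≤ 3 leaves {(3, 16), (3, 26), (3, 29), (3, 5), (3, 8)}.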